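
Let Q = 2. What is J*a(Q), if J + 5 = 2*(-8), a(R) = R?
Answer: -42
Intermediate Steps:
J = -21 (J = -5 + 2*(-8) = -5 - 16 = -21)
J*a(Q) = -21*2 = -42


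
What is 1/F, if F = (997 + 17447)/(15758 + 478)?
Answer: 1353/1537 ≈ 0.88029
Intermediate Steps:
F = 1537/1353 (F = 18444/16236 = 18444*(1/16236) = 1537/1353 ≈ 1.1360)
1/F = 1/(1537/1353) = 1353/1537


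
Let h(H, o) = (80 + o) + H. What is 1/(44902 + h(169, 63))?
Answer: 1/45214 ≈ 2.2117e-5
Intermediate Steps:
h(H, o) = 80 + H + o
1/(44902 + h(169, 63)) = 1/(44902 + (80 + 169 + 63)) = 1/(44902 + 312) = 1/45214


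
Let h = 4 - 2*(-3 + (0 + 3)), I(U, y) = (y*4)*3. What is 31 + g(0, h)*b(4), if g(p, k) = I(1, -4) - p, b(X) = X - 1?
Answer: -113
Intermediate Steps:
I(U, y) = 12*y (I(U, y) = (4*y)*3 = 12*y)
h = 4 (h = 4 - 2*(-3 + 3) = 4 - 2*0 = 4 + 0 = 4)
b(X) = -1 + X
g(p, k) = -48 - p (g(p, k) = 12*(-4) - p = -48 - p)
31 + g(0, h)*b(4) = 31 + (-48 - 1*0)*(-1 + 4) = 31 + (-48 + 0)*3 = 31 - 48*3 = 31 - 144 = -113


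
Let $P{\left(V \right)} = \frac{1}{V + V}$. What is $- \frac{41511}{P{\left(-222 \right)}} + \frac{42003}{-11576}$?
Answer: $\frac{213355871181}{11576} \approx 1.8431 \cdot 10^{7}$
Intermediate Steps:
$P{\left(V \right)} = \frac{1}{2 V}$
$- \frac{41511}{P{\left(-222 \right)}} + \frac{42003}{-11576} = - \frac{41511}{\frac{1}{2} \frac{1}{-222}} + \frac{42003}{-11576} = - \frac{41511}{\frac{1}{2} \left(- \frac{1}{222}\right)} + 42003 \left(- \frac{1}{11576}\right) = - \frac{41511}{- \frac{1}{444}} - \frac{42003}{11576} = \left(-41511\right) \left(-444\right) - \frac{42003}{11576} = 18430884 - \frac{42003}{11576} = \frac{213355871181}{11576}$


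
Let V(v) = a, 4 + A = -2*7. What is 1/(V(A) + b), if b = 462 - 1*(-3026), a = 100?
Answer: 1/3588 ≈ 0.00027871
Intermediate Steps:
A = -18 (A = -4 - 2*7 = -4 - 14 = -18)
V(v) = 100
b = 3488 (b = 462 + 3026 = 3488)
1/(V(A) + b) = 1/(100 + 3488) = 1/3588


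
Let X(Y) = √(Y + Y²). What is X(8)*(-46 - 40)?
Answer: -516*√2 ≈ -729.73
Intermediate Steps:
X(8)*(-46 - 40) = √(8*(1 + 8))*(-46 - 40) = √(8*9)*(-86) = √72*(-86) = (6*√2)*(-86) = -516*√2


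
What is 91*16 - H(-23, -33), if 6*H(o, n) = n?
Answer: 2923/2 ≈ 1461.5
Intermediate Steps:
H(o, n) = n/6
91*16 - H(-23, -33) = 91*16 - (-33)/6 = 1456 - 1*(-11/2) = 1456 + 11/2 = 2923/2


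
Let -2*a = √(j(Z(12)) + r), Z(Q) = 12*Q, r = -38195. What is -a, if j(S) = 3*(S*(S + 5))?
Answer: √26173/2 ≈ 80.890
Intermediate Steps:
j(S) = 3*S*(5 + S) (j(S) = 3*(S*(5 + S)) = 3*S*(5 + S))
a = -√26173/2 (a = -√(3*(12*12)*(5 + 12*12) - 38195)/2 = -√(3*144*(5 + 144) - 38195)/2 = -√(3*144*149 - 38195)/2 = -√(64368 - 38195)/2 = -√26173/2 ≈ -80.890)
-a = -(-1)*√26173/2 = √26173/2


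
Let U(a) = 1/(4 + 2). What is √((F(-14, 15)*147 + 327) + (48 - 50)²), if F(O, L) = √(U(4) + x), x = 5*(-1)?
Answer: √(1324 + 98*I*√174)/2 ≈ 19.92 + 8.1119*I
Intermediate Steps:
U(a) = ⅙ (U(a) = 1/6 = ⅙)
x = -5
F(O, L) = I*√174/6 (F(O, L) = √(⅙ - 5) = √(-29/6) = I*√174/6)
√((F(-14, 15)*147 + 327) + (48 - 50)²) = √(((I*√174/6)*147 + 327) + (48 - 50)²) = √((49*I*√174/2 + 327) + (-2)²) = √((327 + 49*I*√174/2) + 4) = √(331 + 49*I*√174/2)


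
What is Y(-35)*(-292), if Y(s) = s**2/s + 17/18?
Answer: 89498/9 ≈ 9944.2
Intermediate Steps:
Y(s) = 17/18 + s (Y(s) = s + 17*(1/18) = s + 17/18 = 17/18 + s)
Y(-35)*(-292) = (17/18 - 35)*(-292) = -613/18*(-292) = 89498/9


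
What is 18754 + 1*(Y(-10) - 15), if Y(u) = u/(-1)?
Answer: 18749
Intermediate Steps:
Y(u) = -u (Y(u) = u*(-1) = -u)
18754 + 1*(Y(-10) - 15) = 18754 + 1*(-1*(-10) - 15) = 18754 + 1*(10 - 15) = 18754 + 1*(-5) = 18754 - 5 = 18749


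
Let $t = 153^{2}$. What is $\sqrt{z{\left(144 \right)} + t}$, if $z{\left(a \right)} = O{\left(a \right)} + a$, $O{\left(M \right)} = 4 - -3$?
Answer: $2 \sqrt{5890} \approx 153.49$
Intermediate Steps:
$O{\left(M \right)} = 7$ ($O{\left(M \right)} = 4 + 3 = 7$)
$z{\left(a \right)} = 7 + a$
$t = 23409$
$\sqrt{z{\left(144 \right)} + t} = \sqrt{\left(7 + 144\right) + 23409} = \sqrt{151 + 23409} = \sqrt{23560} = 2 \sqrt{5890}$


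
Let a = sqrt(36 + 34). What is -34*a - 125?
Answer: -125 - 34*sqrt(70) ≈ -409.46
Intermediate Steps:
a = sqrt(70) ≈ 8.3666
-34*a - 125 = -34*sqrt(70) - 125 = -125 - 34*sqrt(70)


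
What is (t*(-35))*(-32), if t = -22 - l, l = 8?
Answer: -33600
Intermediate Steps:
t = -30 (t = -22 - 1*8 = -22 - 8 = -30)
(t*(-35))*(-32) = -30*(-35)*(-32) = 1050*(-32) = -33600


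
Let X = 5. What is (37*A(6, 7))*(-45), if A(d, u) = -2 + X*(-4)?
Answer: 36630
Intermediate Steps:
A(d, u) = -22 (A(d, u) = -2 + 5*(-4) = -2 - 20 = -22)
(37*A(6, 7))*(-45) = (37*(-22))*(-45) = -814*(-45) = 36630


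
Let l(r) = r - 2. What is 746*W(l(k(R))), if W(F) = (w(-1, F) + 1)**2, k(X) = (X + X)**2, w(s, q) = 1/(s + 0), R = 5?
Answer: 0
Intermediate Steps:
w(s, q) = 1/s
k(X) = 4*X**2 (k(X) = (2*X)**2 = 4*X**2)
l(r) = -2 + r
W(F) = 0 (W(F) = (1/(-1) + 1)**2 = (-1 + 1)**2 = 0**2 = 0)
746*W(l(k(R))) = 746*0 = 0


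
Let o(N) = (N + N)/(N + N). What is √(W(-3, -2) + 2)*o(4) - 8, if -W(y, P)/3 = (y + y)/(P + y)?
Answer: -8 + 2*I*√10/5 ≈ -8.0 + 1.2649*I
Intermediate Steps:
W(y, P) = -6*y/(P + y) (W(y, P) = -3*(y + y)/(P + y) = -3*2*y/(P + y) = -6*y/(P + y))
o(N) = 1 (o(N) = (2*N)/((2*N)) = (2*N)*(1/(2*N)) = 1)
√(W(-3, -2) + 2)*o(4) - 8 = √(-6*(-3)/(-2 - 3) + 2)*1 - 8 = √(-6*(-3)/(-5) + 2)*1 - 8 = √(-6*(-3)*(-⅕) + 2)*1 - 8 = √(-18/5 + 2)*1 - 8 = √(-8/5)*1 - 8 = (2*I*√10/5)*1 - 8 = 2*I*√10/5 - 8 = -8 + 2*I*√10/5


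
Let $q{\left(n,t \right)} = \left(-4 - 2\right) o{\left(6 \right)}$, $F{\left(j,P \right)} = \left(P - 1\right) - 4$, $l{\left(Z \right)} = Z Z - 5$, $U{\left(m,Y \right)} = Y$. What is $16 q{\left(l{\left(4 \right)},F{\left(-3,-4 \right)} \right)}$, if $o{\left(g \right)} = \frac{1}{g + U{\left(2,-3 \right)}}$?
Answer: $-32$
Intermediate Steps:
$o{\left(g \right)} = \frac{1}{-3 + g}$ ($o{\left(g \right)} = \frac{1}{g - 3} = \frac{1}{-3 + g}$)
$l{\left(Z \right)} = -5 + Z^{2}$ ($l{\left(Z \right)} = Z^{2} - 5 = -5 + Z^{2}$)
$F{\left(j,P \right)} = -5 + P$ ($F{\left(j,P \right)} = \left(-1 + P\right) - 4 = -5 + P$)
$q{\left(n,t \right)} = -2$ ($q{\left(n,t \right)} = \frac{-4 - 2}{-3 + 6} = - \frac{6}{3} = \left(-6\right) \frac{1}{3} = -2$)
$16 q{\left(l{\left(4 \right)},F{\left(-3,-4 \right)} \right)} = 16 \left(-2\right) = -32$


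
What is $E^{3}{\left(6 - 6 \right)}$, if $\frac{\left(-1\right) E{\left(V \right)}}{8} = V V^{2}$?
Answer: $0$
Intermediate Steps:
$E{\left(V \right)} = - 8 V^{3}$ ($E{\left(V \right)} = - 8 V V^{2} = - 8 V^{3}$)
$E^{3}{\left(6 - 6 \right)} = \left(- 8 \left(6 - 6\right)^{3}\right)^{3} = \left(- 8 \cdot 0^{3}\right)^{3} = \left(\left(-8\right) 0\right)^{3} = 0^{3} = 0$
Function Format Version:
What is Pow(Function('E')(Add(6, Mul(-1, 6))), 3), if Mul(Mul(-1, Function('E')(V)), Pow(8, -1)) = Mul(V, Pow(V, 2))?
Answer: 0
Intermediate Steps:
Function('E')(V) = Mul(-8, Pow(V, 3)) (Function('E')(V) = Mul(-8, Mul(V, Pow(V, 2))) = Mul(-8, Pow(V, 3)))
Pow(Function('E')(Add(6, Mul(-1, 6))), 3) = Pow(Mul(-8, Pow(Add(6, Mul(-1, 6)), 3)), 3) = Pow(Mul(-8, Pow(Add(6, -6), 3)), 3) = Pow(Mul(-8, Pow(0, 3)), 3) = Pow(Mul(-8, 0), 3) = Pow(0, 3) = 0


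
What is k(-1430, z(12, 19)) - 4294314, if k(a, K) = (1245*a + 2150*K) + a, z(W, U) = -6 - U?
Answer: -6129844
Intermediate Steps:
k(a, K) = 1246*a + 2150*K
k(-1430, z(12, 19)) - 4294314 = (1246*(-1430) + 2150*(-6 - 1*19)) - 4294314 = (-1781780 + 2150*(-6 - 19)) - 4294314 = (-1781780 + 2150*(-25)) - 4294314 = (-1781780 - 53750) - 4294314 = -1835530 - 4294314 = -6129844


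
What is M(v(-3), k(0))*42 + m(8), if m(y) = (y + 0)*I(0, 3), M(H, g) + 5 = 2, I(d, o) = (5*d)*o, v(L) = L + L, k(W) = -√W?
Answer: -126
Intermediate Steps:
v(L) = 2*L
I(d, o) = 5*d*o
M(H, g) = -3 (M(H, g) = -5 + 2 = -3)
m(y) = 0 (m(y) = (y + 0)*(5*0*3) = y*0 = 0)
M(v(-3), k(0))*42 + m(8) = -3*42 + 0 = -126 + 0 = -126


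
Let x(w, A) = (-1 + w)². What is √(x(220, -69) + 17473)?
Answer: √65434 ≈ 255.80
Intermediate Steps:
√(x(220, -69) + 17473) = √((-1 + 220)² + 17473) = √(219² + 17473) = √(47961 + 17473) = √65434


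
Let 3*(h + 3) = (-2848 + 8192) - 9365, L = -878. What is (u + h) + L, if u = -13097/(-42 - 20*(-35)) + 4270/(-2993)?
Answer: -1892866937/844026 ≈ -2242.7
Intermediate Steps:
h = -4030/3 (h = -3 + ((-2848 + 8192) - 9365)/3 = -3 + (5344 - 9365)/3 = -3 + (⅓)*(-4021) = -3 - 4021/3 = -4030/3 ≈ -1343.3)
u = -6001283/281342 (u = -13097/(-42 + 700) + 4270*(-1/2993) = -13097/658 - 4270/2993 = -13097*1/658 - 4270/2993 = -1871/94 - 4270/2993 = -6001283/281342 ≈ -21.331)
(u + h) + L = (-6001283/281342 - 4030/3) - 878 = -1151812109/844026 - 878 = -1892866937/844026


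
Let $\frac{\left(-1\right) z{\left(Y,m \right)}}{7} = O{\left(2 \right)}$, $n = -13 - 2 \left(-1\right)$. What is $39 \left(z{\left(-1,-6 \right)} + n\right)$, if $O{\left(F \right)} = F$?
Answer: $-975$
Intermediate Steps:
$n = -11$ ($n = -13 - -2 = -13 + 2 = -11$)
$z{\left(Y,m \right)} = -14$ ($z{\left(Y,m \right)} = \left(-7\right) 2 = -14$)
$39 \left(z{\left(-1,-6 \right)} + n\right) = 39 \left(-14 - 11\right) = 39 \left(-25\right) = -975$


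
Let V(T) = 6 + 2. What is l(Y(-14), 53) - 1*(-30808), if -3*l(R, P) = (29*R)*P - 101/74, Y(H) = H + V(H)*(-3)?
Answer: 3720507/74 ≈ 50277.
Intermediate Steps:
V(T) = 8
Y(H) = -24 + H (Y(H) = H + 8*(-3) = H - 24 = -24 + H)
l(R, P) = 101/222 - 29*P*R/3 (l(R, P) = -((29*R)*P - 101/74)/3 = -(29*P*R - 101*1/74)/3 = -(29*P*R - 101/74)/3 = -(-101/74 + 29*P*R)/3 = 101/222 - 29*P*R/3)
l(Y(-14), 53) - 1*(-30808) = (101/222 - 29/3*53*(-24 - 14)) - 1*(-30808) = (101/222 - 29/3*53*(-38)) + 30808 = (101/222 + 58406/3) + 30808 = 1440715/74 + 30808 = 3720507/74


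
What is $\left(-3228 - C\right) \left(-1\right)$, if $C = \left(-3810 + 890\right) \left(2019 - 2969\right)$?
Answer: $2777228$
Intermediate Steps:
$C = 2774000$ ($C = \left(-2920\right) \left(-950\right) = 2774000$)
$\left(-3228 - C\right) \left(-1\right) = \left(-3228 - 2774000\right) \left(-1\right) = \left(-2777228\right) \left(-1\right) = 2777228$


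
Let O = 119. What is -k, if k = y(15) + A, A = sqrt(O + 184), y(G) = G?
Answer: -15 - sqrt(303) ≈ -32.407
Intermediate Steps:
A = sqrt(303) (A = sqrt(119 + 184) = sqrt(303) ≈ 17.407)
k = 15 + sqrt(303) ≈ 32.407
-k = -(15 + sqrt(303)) = -15 - sqrt(303)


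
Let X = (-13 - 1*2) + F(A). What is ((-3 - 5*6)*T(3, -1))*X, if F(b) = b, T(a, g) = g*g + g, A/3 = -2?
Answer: 0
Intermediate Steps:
A = -6 (A = 3*(-2) = -6)
T(a, g) = g + g² (T(a, g) = g² + g = g + g²)
X = -21 (X = (-13 - 1*2) - 6 = (-13 - 2) - 6 = -15 - 6 = -21)
((-3 - 5*6)*T(3, -1))*X = ((-3 - 5*6)*(-(1 - 1)))*(-21) = ((-3 - 30)*(-1*0))*(-21) = -33*0*(-21) = 0*(-21) = 0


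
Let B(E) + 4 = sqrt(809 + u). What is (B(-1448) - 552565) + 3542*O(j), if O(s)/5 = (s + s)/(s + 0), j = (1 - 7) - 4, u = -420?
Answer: -517149 + sqrt(389) ≈ -5.1713e+5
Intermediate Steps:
j = -10 (j = -6 - 4 = -10)
O(s) = 10 (O(s) = 5*((s + s)/(s + 0)) = 5*((2*s)/s) = 5*2 = 10)
B(E) = -4 + sqrt(389) (B(E) = -4 + sqrt(809 - 420) = -4 + sqrt(389))
(B(-1448) - 552565) + 3542*O(j) = ((-4 + sqrt(389)) - 552565) + 3542*10 = (-552569 + sqrt(389)) + 35420 = -517149 + sqrt(389)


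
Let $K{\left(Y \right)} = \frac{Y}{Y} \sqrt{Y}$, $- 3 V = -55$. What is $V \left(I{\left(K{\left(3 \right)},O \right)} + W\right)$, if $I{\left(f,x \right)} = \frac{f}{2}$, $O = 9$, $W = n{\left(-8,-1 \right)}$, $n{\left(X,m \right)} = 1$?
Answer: $\frac{55}{3} + \frac{55 \sqrt{3}}{6} \approx 34.21$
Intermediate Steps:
$V = \frac{55}{3}$ ($V = \left(- \frac{1}{3}\right) \left(-55\right) = \frac{55}{3} \approx 18.333$)
$W = 1$
$K{\left(Y \right)} = \sqrt{Y}$ ($K{\left(Y \right)} = 1 \sqrt{Y} = \sqrt{Y}$)
$I{\left(f,x \right)} = \frac{f}{2}$ ($I{\left(f,x \right)} = f \frac{1}{2} = \frac{f}{2}$)
$V \left(I{\left(K{\left(3 \right)},O \right)} + W\right) = \frac{55 \left(\frac{\sqrt{3}}{2} + 1\right)}{3} = \frac{55 \left(1 + \frac{\sqrt{3}}{2}\right)}{3} = \frac{55}{3} + \frac{55 \sqrt{3}}{6}$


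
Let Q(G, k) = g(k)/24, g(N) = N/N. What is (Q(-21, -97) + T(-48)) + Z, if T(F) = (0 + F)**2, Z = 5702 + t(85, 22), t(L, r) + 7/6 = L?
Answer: 64719/8 ≈ 8089.9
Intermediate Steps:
g(N) = 1
t(L, r) = -7/6 + L
Q(G, k) = 1/24
Z = 34715/6 (Z = 5702 + (-7/6 + 85) = 5702 + 503/6 = 34715/6 ≈ 5785.8)
T(F) = F**2
(Q(-21, -97) + T(-48)) + Z = (1/24 + (-48)**2) + 34715/6 = (1/24 + 2304) + 34715/6 = 55297/24 + 34715/6 = 64719/8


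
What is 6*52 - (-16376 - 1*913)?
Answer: 17601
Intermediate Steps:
6*52 - (-16376 - 1*913) = 312 - (-16376 - 913) = 312 - 1*(-17289) = 312 + 17289 = 17601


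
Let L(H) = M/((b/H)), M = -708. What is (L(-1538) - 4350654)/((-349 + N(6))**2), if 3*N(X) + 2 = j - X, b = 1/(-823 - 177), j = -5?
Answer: -4919645943/561800 ≈ -8756.9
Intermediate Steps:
b = -1/1000 (b = 1/(-1000) = -1/1000 ≈ -0.0010000)
N(X) = -7/3 - X/3 (N(X) = -2/3 + (-5 - X)/3 = -2/3 + (-5/3 - X/3) = -7/3 - X/3)
L(H) = 708000*H (L(H) = -708*(-1000*H) = -(-708000)*H = 708000*H)
(L(-1538) - 4350654)/((-349 + N(6))**2) = (708000*(-1538) - 4350654)/((-349 + (-7/3 - 1/3*6))**2) = (-1088904000 - 4350654)/((-349 + (-7/3 - 2))**2) = -1093254654/(-349 - 13/3)**2 = -1093254654/((-1060/3)**2) = -1093254654/1123600/9 = -1093254654*9/1123600 = -4919645943/561800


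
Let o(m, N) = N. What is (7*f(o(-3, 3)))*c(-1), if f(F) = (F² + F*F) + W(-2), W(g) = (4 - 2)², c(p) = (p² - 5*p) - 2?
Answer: 616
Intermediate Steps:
c(p) = -2 + p² - 5*p
W(g) = 4 (W(g) = 2² = 4)
f(F) = 4 + 2*F² (f(F) = (F² + F*F) + 4 = (F² + F²) + 4 = 2*F² + 4 = 4 + 2*F²)
(7*f(o(-3, 3)))*c(-1) = (7*(4 + 2*3²))*(-2 + (-1)² - 5*(-1)) = (7*(4 + 2*9))*(-2 + 1 + 5) = (7*(4 + 18))*4 = (7*22)*4 = 154*4 = 616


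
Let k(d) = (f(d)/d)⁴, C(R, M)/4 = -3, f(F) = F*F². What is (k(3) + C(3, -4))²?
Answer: 42889401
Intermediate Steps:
f(F) = F³
C(R, M) = -12 (C(R, M) = 4*(-3) = -12)
k(d) = d⁸ (k(d) = (d³/d)⁴ = (d²)⁴ = d⁸)
(k(3) + C(3, -4))² = (3⁸ - 12)² = (6561 - 12)² = 6549² = 42889401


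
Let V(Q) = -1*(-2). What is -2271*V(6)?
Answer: -4542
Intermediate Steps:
V(Q) = 2
-2271*V(6) = -2271*2 = -4542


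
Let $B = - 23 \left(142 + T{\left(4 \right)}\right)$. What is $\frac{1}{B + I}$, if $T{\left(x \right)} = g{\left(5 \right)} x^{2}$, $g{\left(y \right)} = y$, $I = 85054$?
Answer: $\frac{1}{79948} \approx 1.2508 \cdot 10^{-5}$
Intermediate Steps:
$T{\left(x \right)} = 5 x^{2}$
$B = -5106$ ($B = - 23 \left(142 + 5 \cdot 4^{2}\right) = - 23 \left(142 + 5 \cdot 16\right) = - 23 \left(142 + 80\right) = \left(-23\right) 222 = -5106$)
$\frac{1}{B + I} = \frac{1}{-5106 + 85054} = \frac{1}{79948}$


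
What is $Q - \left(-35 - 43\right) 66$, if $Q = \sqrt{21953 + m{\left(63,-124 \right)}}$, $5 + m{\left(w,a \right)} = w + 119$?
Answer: $5148 + \sqrt{22130} \approx 5296.8$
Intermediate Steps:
$m{\left(w,a \right)} = 114 + w$ ($m{\left(w,a \right)} = -5 + \left(w + 119\right) = -5 + \left(119 + w\right) = 114 + w$)
$Q = \sqrt{22130}$ ($Q = \sqrt{21953 + \left(114 + 63\right)} = \sqrt{21953 + 177} = \sqrt{22130} \approx 148.76$)
$Q - \left(-35 - 43\right) 66 = \sqrt{22130} - \left(-35 - 43\right) 66 = \sqrt{22130} - \left(-78\right) 66 = \sqrt{22130} - -5148 = \sqrt{22130} + 5148 = 5148 + \sqrt{22130}$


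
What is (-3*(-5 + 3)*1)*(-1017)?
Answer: -6102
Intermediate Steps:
(-3*(-5 + 3)*1)*(-1017) = (-3*(-2)*1)*(-1017) = (6*1)*(-1017) = 6*(-1017) = -6102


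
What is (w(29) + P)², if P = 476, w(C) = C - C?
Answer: 226576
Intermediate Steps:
w(C) = 0
(w(29) + P)² = (0 + 476)² = 476² = 226576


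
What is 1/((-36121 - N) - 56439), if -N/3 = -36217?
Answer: -1/201211 ≈ -4.9699e-6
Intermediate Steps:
N = 108651 (N = -3*(-36217) = 108651)
1/((-36121 - N) - 56439) = 1/((-36121 - 1*108651) - 56439) = 1/((-36121 - 108651) - 56439) = 1/(-144772 - 56439) = 1/(-201211) = -1/201211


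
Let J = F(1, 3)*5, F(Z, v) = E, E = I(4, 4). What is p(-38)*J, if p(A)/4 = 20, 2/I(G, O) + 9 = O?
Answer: -160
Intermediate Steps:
I(G, O) = 2/(-9 + O)
E = -⅖ (E = 2/(-9 + 4) = 2/(-5) = 2*(-⅕) = -⅖ ≈ -0.40000)
F(Z, v) = -⅖
p(A) = 80 (p(A) = 4*20 = 80)
J = -2 (J = -⅖*5 = -2)
p(-38)*J = 80*(-2) = -160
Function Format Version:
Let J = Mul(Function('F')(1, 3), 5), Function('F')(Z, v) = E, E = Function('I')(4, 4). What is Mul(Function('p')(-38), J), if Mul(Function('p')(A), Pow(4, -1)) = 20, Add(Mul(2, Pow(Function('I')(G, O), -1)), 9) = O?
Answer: -160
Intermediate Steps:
Function('I')(G, O) = Mul(2, Pow(Add(-9, O), -1))
E = Rational(-2, 5) (E = Mul(2, Pow(Add(-9, 4), -1)) = Mul(2, Pow(-5, -1)) = Mul(2, Rational(-1, 5)) = Rational(-2, 5) ≈ -0.40000)
Function('F')(Z, v) = Rational(-2, 5)
Function('p')(A) = 80 (Function('p')(A) = Mul(4, 20) = 80)
J = -2 (J = Mul(Rational(-2, 5), 5) = -2)
Mul(Function('p')(-38), J) = Mul(80, -2) = -160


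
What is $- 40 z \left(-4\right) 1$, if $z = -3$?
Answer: $-480$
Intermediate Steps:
$- 40 z \left(-4\right) 1 = - 40 \left(-3\right) \left(-4\right) 1 = - 40 \cdot 12 \cdot 1 = \left(-40\right) 12 = -480$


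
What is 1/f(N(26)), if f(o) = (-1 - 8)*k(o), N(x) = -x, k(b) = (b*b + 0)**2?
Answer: -1/4112784 ≈ -2.4314e-7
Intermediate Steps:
k(b) = b**4 (k(b) = (b**2 + 0)**2 = (b**2)**2 = b**4)
f(o) = -9*o**4 (f(o) = (-1 - 8)*o**4 = -9*o**4)
1/f(N(26)) = 1/(-9*(-1*26)**4) = 1/(-9*(-26)**4) = 1/(-9*456976) = 1/(-4112784) = -1/4112784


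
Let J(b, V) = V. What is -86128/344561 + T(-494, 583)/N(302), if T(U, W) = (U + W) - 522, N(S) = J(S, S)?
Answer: -25029367/14865346 ≈ -1.6837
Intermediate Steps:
N(S) = S
T(U, W) = -522 + U + W
-86128/344561 + T(-494, 583)/N(302) = -86128/344561 + (-522 - 494 + 583)/302 = -86128*1/344561 - 433*1/302 = -12304/49223 - 433/302 = -25029367/14865346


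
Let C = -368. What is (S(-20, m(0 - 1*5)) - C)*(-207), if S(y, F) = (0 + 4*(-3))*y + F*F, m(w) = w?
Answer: -131031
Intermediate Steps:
S(y, F) = F**2 - 12*y (S(y, F) = (0 - 12)*y + F**2 = -12*y + F**2 = F**2 - 12*y)
(S(-20, m(0 - 1*5)) - C)*(-207) = (((0 - 1*5)**2 - 12*(-20)) - 1*(-368))*(-207) = (((0 - 5)**2 + 240) + 368)*(-207) = (((-5)**2 + 240) + 368)*(-207) = ((25 + 240) + 368)*(-207) = (265 + 368)*(-207) = 633*(-207) = -131031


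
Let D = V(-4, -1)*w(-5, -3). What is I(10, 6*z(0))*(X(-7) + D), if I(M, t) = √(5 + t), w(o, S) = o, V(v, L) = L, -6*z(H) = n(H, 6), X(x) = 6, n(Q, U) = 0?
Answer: 11*√5 ≈ 24.597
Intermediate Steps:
z(H) = 0 (z(H) = -⅙*0 = 0)
D = 5 (D = -1*(-5) = 5)
I(10, 6*z(0))*(X(-7) + D) = √(5 + 6*0)*(6 + 5) = √(5 + 0)*11 = √5*11 = 11*√5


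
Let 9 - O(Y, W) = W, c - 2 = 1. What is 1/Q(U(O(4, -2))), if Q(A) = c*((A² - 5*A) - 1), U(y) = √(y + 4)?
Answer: -14/537 - 5*√15/537 ≈ -0.062132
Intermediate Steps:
c = 3 (c = 2 + 1 = 3)
O(Y, W) = 9 - W
U(y) = √(4 + y)
Q(A) = -3 - 15*A + 3*A² (Q(A) = 3*((A² - 5*A) - 1) = 3*(-1 + A² - 5*A) = -3 - 15*A + 3*A²)
1/Q(U(O(4, -2))) = 1/(-3 - 15*√(4 + (9 - 1*(-2))) + 3*(√(4 + (9 - 1*(-2))))²) = 1/(-3 - 15*√(4 + (9 + 2)) + 3*(√(4 + (9 + 2)))²) = 1/(-3 - 15*√(4 + 11) + 3*(√(4 + 11))²) = 1/(-3 - 15*√15 + 3*(√15)²) = 1/(-3 - 15*√15 + 3*15) = 1/(-3 - 15*√15 + 45) = 1/(42 - 15*√15)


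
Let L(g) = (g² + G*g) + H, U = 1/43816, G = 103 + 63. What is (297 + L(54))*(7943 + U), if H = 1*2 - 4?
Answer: 4237271203575/43816 ≈ 9.6706e+7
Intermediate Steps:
G = 166
H = -2 (H = 2 - 4 = -2)
U = 1/43816 ≈ 2.2823e-5
L(g) = -2 + g² + 166*g (L(g) = (g² + 166*g) - 2 = -2 + g² + 166*g)
(297 + L(54))*(7943 + U) = (297 + (-2 + 54² + 166*54))*(7943 + 1/43816) = (297 + (-2 + 2916 + 8964))*(348030489/43816) = (297 + 11878)*(348030489/43816) = 12175*(348030489/43816) = 4237271203575/43816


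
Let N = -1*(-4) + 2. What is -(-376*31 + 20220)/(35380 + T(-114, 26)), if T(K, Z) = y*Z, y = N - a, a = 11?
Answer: -4282/17625 ≈ -0.24295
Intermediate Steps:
N = 6 (N = 4 + 2 = 6)
y = -5 (y = 6 - 1*11 = 6 - 11 = -5)
T(K, Z) = -5*Z
-(-376*31 + 20220)/(35380 + T(-114, 26)) = -(-376*31 + 20220)/(35380 - 5*26) = -(-11656 + 20220)/(35380 - 130) = -8564/35250 = -1*4282/17625 = -4282/17625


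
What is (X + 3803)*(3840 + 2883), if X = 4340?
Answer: 54745389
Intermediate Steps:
(X + 3803)*(3840 + 2883) = (4340 + 3803)*(3840 + 2883) = 8143*6723 = 54745389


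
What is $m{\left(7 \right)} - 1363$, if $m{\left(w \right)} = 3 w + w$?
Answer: $-1335$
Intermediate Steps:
$m{\left(w \right)} = 4 w$
$m{\left(7 \right)} - 1363 = 4 \cdot 7 - 1363 = 28 - 1363 = -1335$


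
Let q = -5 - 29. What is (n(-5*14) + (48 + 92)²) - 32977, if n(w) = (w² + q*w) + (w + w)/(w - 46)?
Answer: -176778/29 ≈ -6095.8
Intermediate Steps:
q = -34
n(w) = w² - 34*w + 2*w/(-46 + w) (n(w) = (w² - 34*w) + (w + w)/(w - 46) = (w² - 34*w) + (2*w)/(-46 + w) = (w² - 34*w) + 2*w/(-46 + w) = w² - 34*w + 2*w/(-46 + w))
(n(-5*14) + (48 + 92)²) - 32977 = ((-5*14)*(1566 + (-5*14)² - (-400)*14)/(-46 - 5*14) + (48 + 92)²) - 32977 = (-70*(1566 + (-70)² - 80*(-70))/(-46 - 70) + 140²) - 32977 = (-70*(1566 + 4900 + 5600)/(-116) + 19600) - 32977 = (-70*(-1/116)*12066 + 19600) - 32977 = (211155/29 + 19600) - 32977 = 779555/29 - 32977 = -176778/29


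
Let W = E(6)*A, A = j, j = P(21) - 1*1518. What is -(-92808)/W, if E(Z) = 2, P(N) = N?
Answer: -15468/499 ≈ -30.998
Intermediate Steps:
j = -1497 (j = 21 - 1*1518 = 21 - 1518 = -1497)
A = -1497
W = -2994 (W = 2*(-1497) = -2994)
-(-92808)/W = -(-92808)/(-2994) = -(-92808)*(-1)/2994 = -1*15468/499 = -15468/499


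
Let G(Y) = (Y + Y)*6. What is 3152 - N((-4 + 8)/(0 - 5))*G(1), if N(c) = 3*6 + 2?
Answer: 2912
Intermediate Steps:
G(Y) = 12*Y (G(Y) = (2*Y)*6 = 12*Y)
N(c) = 20 (N(c) = 18 + 2 = 20)
3152 - N((-4 + 8)/(0 - 5))*G(1) = 3152 - 20*12*1 = 3152 - 20*12 = 3152 - 1*240 = 3152 - 240 = 2912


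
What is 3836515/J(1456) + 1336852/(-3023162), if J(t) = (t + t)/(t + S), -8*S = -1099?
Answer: 10560346766649787/5030541568 ≈ 2.0992e+6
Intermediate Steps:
S = 1099/8 (S = -1/8*(-1099) = 1099/8 ≈ 137.38)
J(t) = 2*t/(1099/8 + t) (J(t) = (t + t)/(t + 1099/8) = (2*t)/(1099/8 + t) = 2*t/(1099/8 + t))
3836515/J(1456) + 1336852/(-3023162) = 3836515/((16*1456/(1099 + 8*1456))) + 1336852/(-3023162) = 3836515/((16*1456/(1099 + 11648))) + 1336852*(-1/3023162) = 3836515/((16*1456/12747)) - 668426/1511581 = 3836515/((16*1456*(1/12747))) - 668426/1511581 = 3836515/(3328/1821) - 668426/1511581 = 3836515*(1821/3328) - 668426/1511581 = 6986293815/3328 - 668426/1511581 = 10560346766649787/5030541568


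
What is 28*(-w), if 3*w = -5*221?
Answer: 30940/3 ≈ 10313.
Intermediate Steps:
w = -1105/3 (w = (-5*221)/3 = (⅓)*(-1105) = -1105/3 ≈ -368.33)
28*(-w) = 28*(-1*(-1105/3)) = 28*(1105/3) = 30940/3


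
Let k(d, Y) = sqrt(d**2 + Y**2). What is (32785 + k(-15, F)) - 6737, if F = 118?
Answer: 26048 + sqrt(14149) ≈ 26167.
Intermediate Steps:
k(d, Y) = sqrt(Y**2 + d**2)
(32785 + k(-15, F)) - 6737 = (32785 + sqrt(118**2 + (-15)**2)) - 6737 = (32785 + sqrt(13924 + 225)) - 6737 = (32785 + sqrt(14149)) - 6737 = 26048 + sqrt(14149)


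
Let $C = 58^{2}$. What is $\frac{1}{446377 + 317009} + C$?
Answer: $\frac{2568030505}{763386} \approx 3364.0$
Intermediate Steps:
$C = 3364$
$\frac{1}{446377 + 317009} + C = \frac{1}{446377 + 317009} + 3364 = \frac{1}{763386} + 3364 = \frac{2568030505}{763386}$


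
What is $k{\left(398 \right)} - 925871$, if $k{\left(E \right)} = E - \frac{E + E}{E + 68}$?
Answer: $- \frac{215635607}{233} \approx -9.2548 \cdot 10^{5}$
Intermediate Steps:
$k{\left(E \right)} = E - \frac{2 E}{68 + E}$
$k{\left(398 \right)} - 925871 = \frac{398 \left(66 + 398\right)}{68 + 398} - 925871 = 398 \cdot \frac{1}{466} \cdot 464 - 925871 = \frac{92336}{233} - 925871 = - \frac{215635607}{233}$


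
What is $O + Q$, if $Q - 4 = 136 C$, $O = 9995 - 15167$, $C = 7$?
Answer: $-4216$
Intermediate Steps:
$O = -5172$
$Q = 956$ ($Q = 4 + 136 \cdot 7 = 4 + 952 = 956$)
$O + Q = -5172 + 956 = -4216$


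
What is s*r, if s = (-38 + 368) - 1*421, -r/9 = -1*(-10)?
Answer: 8190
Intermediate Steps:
r = -90 (r = -(-9)*(-10) = -9*10 = -90)
s = -91 (s = 330 - 421 = -91)
s*r = -91*(-90) = 8190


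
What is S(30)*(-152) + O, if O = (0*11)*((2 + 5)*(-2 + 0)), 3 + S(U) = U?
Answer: -4104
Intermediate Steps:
S(U) = -3 + U
O = 0 (O = 0*(7*(-2)) = 0*(-14) = 0)
S(30)*(-152) + O = (-3 + 30)*(-152) + 0 = 27*(-152) + 0 = -4104 + 0 = -4104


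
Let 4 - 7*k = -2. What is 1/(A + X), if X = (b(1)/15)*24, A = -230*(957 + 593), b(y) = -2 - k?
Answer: -7/2495532 ≈ -2.8050e-6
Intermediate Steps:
k = 6/7 (k = 4/7 - ⅐*(-2) = 4/7 + 2/7 = 6/7 ≈ 0.85714)
b(y) = -20/7 (b(y) = -2 - 1*6/7 = -2 - 6/7 = -20/7)
A = -356500 (A = -230*1550 = -356500)
X = -32/7 (X = (-20/7/15)*24 = ((1/15)*(-20/7))*24 = -4/21*24 = -32/7 ≈ -4.5714)
1/(A + X) = 1/(-356500 - 32/7) = 1/(-2495532/7) = -7/2495532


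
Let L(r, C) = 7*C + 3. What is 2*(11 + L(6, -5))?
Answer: -42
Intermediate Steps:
L(r, C) = 3 + 7*C
2*(11 + L(6, -5)) = 2*(11 + (3 + 7*(-5))) = 2*(11 + (3 - 35)) = 2*(11 - 32) = 2*(-21) = -42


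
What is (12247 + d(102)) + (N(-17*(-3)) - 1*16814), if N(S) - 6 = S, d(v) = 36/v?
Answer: -76664/17 ≈ -4509.6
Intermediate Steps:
N(S) = 6 + S
(12247 + d(102)) + (N(-17*(-3)) - 1*16814) = (12247 + 36/102) + ((6 - 17*(-3)) - 1*16814) = (12247 + 36*(1/102)) + ((6 + 51) - 16814) = (12247 + 6/17) + (57 - 16814) = 208205/17 - 16757 = -76664/17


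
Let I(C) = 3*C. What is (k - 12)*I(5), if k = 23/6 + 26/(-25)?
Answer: -1381/10 ≈ -138.10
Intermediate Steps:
k = 419/150 (k = 23*(⅙) + 26*(-1/25) = 23/6 - 26/25 = 419/150 ≈ 2.7933)
(k - 12)*I(5) = (419/150 - 12)*(3*5) = -1381/150*15 = -1381/10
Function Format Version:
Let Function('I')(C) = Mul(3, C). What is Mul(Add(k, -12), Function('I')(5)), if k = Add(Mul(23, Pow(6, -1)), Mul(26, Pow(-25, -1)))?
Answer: Rational(-1381, 10) ≈ -138.10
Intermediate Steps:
k = Rational(419, 150) (k = Add(Mul(23, Rational(1, 6)), Mul(26, Rational(-1, 25))) = Add(Rational(23, 6), Rational(-26, 25)) = Rational(419, 150) ≈ 2.7933)
Mul(Add(k, -12), Function('I')(5)) = Mul(Add(Rational(419, 150), -12), Mul(3, 5)) = Mul(Rational(-1381, 150), 15) = Rational(-1381, 10)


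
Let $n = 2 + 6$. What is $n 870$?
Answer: $6960$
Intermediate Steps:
$n = 8$
$n 870 = 8 \cdot 870 = 6960$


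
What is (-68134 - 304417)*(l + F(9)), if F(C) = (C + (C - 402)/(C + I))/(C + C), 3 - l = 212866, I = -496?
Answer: 115860398101897/1461 ≈ 7.9302e+10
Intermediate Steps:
l = -212863 (l = 3 - 1*212866 = 3 - 212866 = -212863)
F(C) = (C + (-402 + C)/(-496 + C))/(2*C) (F(C) = (C + (C - 402)/(C - 496))/(C + C) = (C + (-402 + C)/(-496 + C))/((2*C)) = (C + (-402 + C)/(-496 + C))*(1/(2*C)) = (C + (-402 + C)/(-496 + C))/(2*C))
(-68134 - 304417)*(l + F(9)) = (-68134 - 304417)*(-212863 + (1/2)*(-402 + 9**2 - 495*9)/(9*(-496 + 9))) = -372551*(-212863 + (1/2)*(1/9)*(-402 + 81 - 4455)/(-487)) = -372551*(-212863 + (1/2)*(1/9)*(-1/487)*(-4776)) = -372551*(-212863 + 796/1461) = -372551*(-310992047/1461) = 115860398101897/1461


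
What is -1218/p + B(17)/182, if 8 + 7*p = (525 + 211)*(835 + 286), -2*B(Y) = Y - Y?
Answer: -203/19644 ≈ -0.010334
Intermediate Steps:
B(Y) = 0 (B(Y) = -(Y - Y)/2 = -½*0 = 0)
p = 117864 (p = -8/7 + ((525 + 211)*(835 + 286))/7 = -8/7 + (736*1121)/7 = -8/7 + (⅐)*825056 = -8/7 + 825056/7 = 117864)
-1218/p + B(17)/182 = -1218/117864 + 0/182 = -1218*1/117864 + 0*(1/182) = -203/19644 + 0 = -203/19644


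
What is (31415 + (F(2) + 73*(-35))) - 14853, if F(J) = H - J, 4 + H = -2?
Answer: 13999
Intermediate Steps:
H = -6 (H = -4 - 2 = -6)
F(J) = -6 - J
(31415 + (F(2) + 73*(-35))) - 14853 = (31415 + ((-6 - 1*2) + 73*(-35))) - 14853 = (31415 + ((-6 - 2) - 2555)) - 14853 = (31415 + (-8 - 2555)) - 14853 = (31415 - 2563) - 14853 = 28852 - 14853 = 13999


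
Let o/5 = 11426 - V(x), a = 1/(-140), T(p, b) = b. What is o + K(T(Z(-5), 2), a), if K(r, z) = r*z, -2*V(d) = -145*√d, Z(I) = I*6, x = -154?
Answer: 3999099/70 - 725*I*√154/2 ≈ 57130.0 - 4498.5*I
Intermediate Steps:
Z(I) = 6*I
V(d) = 145*√d/2 (V(d) = -(-145)*√d/2 = 145*√d/2)
a = -1/140 ≈ -0.0071429
o = 57130 - 725*I*√154/2 (o = 5*(11426 - 145*√(-154)/2) = 5*(11426 - 145*I*√154/2) = 57130 - 725*I*√154/2 ≈ 57130.0 - 4498.5*I)
o + K(T(Z(-5), 2), a) = (57130 - 725*I*√154/2) + 2*(-1/140) = (57130 - 725*I*√154/2) - 1/70 = 3999099/70 - 725*I*√154/2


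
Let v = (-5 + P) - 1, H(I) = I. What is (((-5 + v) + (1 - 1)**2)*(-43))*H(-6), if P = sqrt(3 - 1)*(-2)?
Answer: -2838 - 516*sqrt(2) ≈ -3567.7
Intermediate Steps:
P = -2*sqrt(2) (P = sqrt(2)*(-2) = -2*sqrt(2) ≈ -2.8284)
v = -6 - 2*sqrt(2) (v = (-5 - 2*sqrt(2)) - 1 = -6 - 2*sqrt(2) ≈ -8.8284)
(((-5 + v) + (1 - 1)**2)*(-43))*H(-6) = (((-5 + (-6 - 2*sqrt(2))) + (1 - 1)**2)*(-43))*(-6) = (((-11 - 2*sqrt(2)) + 0**2)*(-43))*(-6) = (((-11 - 2*sqrt(2)) + 0)*(-43))*(-6) = ((-11 - 2*sqrt(2))*(-43))*(-6) = (473 + 86*sqrt(2))*(-6) = -2838 - 516*sqrt(2)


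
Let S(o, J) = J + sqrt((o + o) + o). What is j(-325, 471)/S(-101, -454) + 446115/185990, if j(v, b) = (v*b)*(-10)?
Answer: 3*(-18966777086*I + 29741*sqrt(303))/(37198*(sqrt(303) + 454*I)) ≈ -3364.3 - 129.08*I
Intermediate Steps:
S(o, J) = J + sqrt(3)*sqrt(o) (S(o, J) = J + sqrt(2*o + o) = J + sqrt(3*o) = J + sqrt(3)*sqrt(o))
j(v, b) = -10*b*v (j(v, b) = (b*v)*(-10) = -10*b*v)
j(-325, 471)/S(-101, -454) + 446115/185990 = (-10*471*(-325))/(-454 + sqrt(3)*sqrt(-101)) + 446115/185990 = 1530750/(-454 + sqrt(3)*(I*sqrt(101))) + 446115*(1/185990) = 1530750/(-454 + I*sqrt(303)) + 89223/37198 = 89223/37198 + 1530750/(-454 + I*sqrt(303))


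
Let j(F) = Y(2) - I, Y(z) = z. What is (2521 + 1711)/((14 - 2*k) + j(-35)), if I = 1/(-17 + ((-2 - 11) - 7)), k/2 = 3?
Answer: 156584/149 ≈ 1050.9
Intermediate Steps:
k = 6 (k = 2*3 = 6)
I = -1/37 (I = 1/(-17 + (-13 - 7)) = 1/(-17 - 20) = 1/(-37) = -1/37 ≈ -0.027027)
j(F) = 75/37 (j(F) = 2 - 1*(-1/37) = 2 + 1/37 = 75/37)
(2521 + 1711)/((14 - 2*k) + j(-35)) = (2521 + 1711)/((14 - 2*6) + 75/37) = 4232/((14 - 12) + 75/37) = 4232/(2 + 75/37) = 4232/(149/37) = 4232*(37/149) = 156584/149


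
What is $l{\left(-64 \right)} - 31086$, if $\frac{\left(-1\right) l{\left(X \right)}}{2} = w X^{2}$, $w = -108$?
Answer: $853650$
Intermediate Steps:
$l{\left(X \right)} = 216 X^{2}$ ($l{\left(X \right)} = - 2 \left(- 108 X^{2}\right) = 216 X^{2}$)
$l{\left(-64 \right)} - 31086 = 216 \left(-64\right)^{2} - 31086 = 216 \cdot 4096 - 31086 = 884736 - 31086 = 853650$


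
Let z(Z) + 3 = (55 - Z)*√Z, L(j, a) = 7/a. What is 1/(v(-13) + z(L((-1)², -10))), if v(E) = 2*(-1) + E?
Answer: -18000/2495743 - 5570*I*√70/2495743 ≈ -0.0072123 - 0.018673*I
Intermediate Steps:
v(E) = -2 + E
z(Z) = -3 + √Z*(55 - Z) (z(Z) = -3 + (55 - Z)*√Z = -3 + √Z*(55 - Z))
1/(v(-13) + z(L((-1)², -10))) = 1/((-2 - 13) + (-3 - (7/(-10))^(3/2) + 55*√(7/(-10)))) = 1/(-15 + (-3 - (7*(-⅒))^(3/2) + 55*√(7*(-⅒)))) = 1/(-15 + (-3 - (-7/10)^(3/2) + 55*√(-7/10))) = 1/(-15 + (-3 - (-7)*I*√70/100 + 55*(I*√70/10))) = 1/(-15 + (-3 + 7*I*√70/100 + 11*I*√70/2)) = 1/(-15 + (-3 + 557*I*√70/100)) = 1/(-18 + 557*I*√70/100)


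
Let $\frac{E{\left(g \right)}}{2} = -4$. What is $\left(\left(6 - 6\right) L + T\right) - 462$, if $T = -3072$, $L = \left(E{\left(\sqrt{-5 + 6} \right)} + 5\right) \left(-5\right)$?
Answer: $-3534$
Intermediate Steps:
$E{\left(g \right)} = -8$ ($E{\left(g \right)} = 2 \left(-4\right) = -8$)
$L = 15$ ($L = \left(-8 + 5\right) \left(-5\right) = \left(-3\right) \left(-5\right) = 15$)
$\left(\left(6 - 6\right) L + T\right) - 462 = \left(\left(6 - 6\right) 15 - 3072\right) - 462 = \left(0 \cdot 15 - 3072\right) - 462 = \left(0 - 3072\right) - 462 = -3072 - 462 = -3534$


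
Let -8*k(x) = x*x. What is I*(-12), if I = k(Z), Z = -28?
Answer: 1176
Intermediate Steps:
k(x) = -x**2/8 (k(x) = -x*x/8 = -x**2/8)
I = -98 (I = -1/8*(-28)**2 = -1/8*784 = -98)
I*(-12) = -98*(-12) = 1176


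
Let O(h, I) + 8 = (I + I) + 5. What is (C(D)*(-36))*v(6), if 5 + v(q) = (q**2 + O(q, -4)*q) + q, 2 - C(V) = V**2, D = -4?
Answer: -14616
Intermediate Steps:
O(h, I) = -3 + 2*I (O(h, I) = -8 + ((I + I) + 5) = -8 + (2*I + 5) = -8 + (5 + 2*I) = -3 + 2*I)
C(V) = 2 - V**2
v(q) = -5 + q**2 - 10*q (v(q) = -5 + ((q**2 + (-3 + 2*(-4))*q) + q) = -5 + ((q**2 + (-3 - 8)*q) + q) = -5 + ((q**2 - 11*q) + q) = -5 + (q**2 - 10*q) = -5 + q**2 - 10*q)
(C(D)*(-36))*v(6) = ((2 - 1*(-4)**2)*(-36))*(-5 + 6**2 - 10*6) = ((2 - 1*16)*(-36))*(-5 + 36 - 60) = ((2 - 16)*(-36))*(-29) = -14*(-36)*(-29) = 504*(-29) = -14616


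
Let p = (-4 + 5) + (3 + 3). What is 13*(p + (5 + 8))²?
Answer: 5200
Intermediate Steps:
p = 7 (p = 1 + 6 = 7)
13*(p + (5 + 8))² = 13*(7 + (5 + 8))² = 13*(7 + 13)² = 13*20² = 13*400 = 5200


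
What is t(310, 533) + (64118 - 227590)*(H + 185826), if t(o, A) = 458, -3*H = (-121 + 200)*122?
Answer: -89556499106/3 ≈ -2.9852e+10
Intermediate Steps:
H = -9638/3 (H = -(-121 + 200)*122/3 = -79*122/3 = -1/3*9638 = -9638/3 ≈ -3212.7)
t(310, 533) + (64118 - 227590)*(H + 185826) = 458 + (64118 - 227590)*(-9638/3 + 185826) = 458 - 163472*547840/3 = 458 - 89556500480/3 = -89556499106/3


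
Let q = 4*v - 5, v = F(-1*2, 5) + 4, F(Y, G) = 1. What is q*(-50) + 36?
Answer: -714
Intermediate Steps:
v = 5 (v = 1 + 4 = 5)
q = 15 (q = 4*5 - 5 = 20 - 5 = 15)
q*(-50) + 36 = 15*(-50) + 36 = -750 + 36 = -714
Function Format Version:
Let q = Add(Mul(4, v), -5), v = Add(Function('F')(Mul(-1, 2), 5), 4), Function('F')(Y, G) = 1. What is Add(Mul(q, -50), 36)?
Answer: -714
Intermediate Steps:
v = 5 (v = Add(1, 4) = 5)
q = 15 (q = Add(Mul(4, 5), -5) = Add(20, -5) = 15)
Add(Mul(q, -50), 36) = Add(Mul(15, -50), 36) = Add(-750, 36) = -714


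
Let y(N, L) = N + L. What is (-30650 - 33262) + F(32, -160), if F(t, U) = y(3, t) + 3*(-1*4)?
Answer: -63889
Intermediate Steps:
y(N, L) = L + N
F(t, U) = -9 + t (F(t, U) = (t + 3) + 3*(-1*4) = (3 + t) + 3*(-4) = (3 + t) - 12 = -9 + t)
(-30650 - 33262) + F(32, -160) = (-30650 - 33262) + (-9 + 32) = -63912 + 23 = -63889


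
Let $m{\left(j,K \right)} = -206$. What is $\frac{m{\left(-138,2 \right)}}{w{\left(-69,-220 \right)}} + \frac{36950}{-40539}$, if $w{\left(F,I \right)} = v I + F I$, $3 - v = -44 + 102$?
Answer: $- \frac{508173517}{552951960} \approx -0.91902$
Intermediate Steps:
$v = -55$ ($v = 3 - \left(-44 + 102\right) = 3 - 58 = -55$)
$w{\left(F,I \right)} = - 55 I + F I$
$\frac{m{\left(-138,2 \right)}}{w{\left(-69,-220 \right)}} + \frac{36950}{-40539} = - \frac{206}{\left(-220\right) \left(-55 - 69\right)} + \frac{36950}{-40539} = - \frac{206}{\left(-220\right) \left(-124\right)} + 36950 \left(- \frac{1}{40539}\right) = - \frac{206}{27280} - \frac{36950}{40539} = \left(-206\right) \frac{1}{27280} - \frac{36950}{40539} = - \frac{103}{13640} - \frac{36950}{40539} = - \frac{508173517}{552951960}$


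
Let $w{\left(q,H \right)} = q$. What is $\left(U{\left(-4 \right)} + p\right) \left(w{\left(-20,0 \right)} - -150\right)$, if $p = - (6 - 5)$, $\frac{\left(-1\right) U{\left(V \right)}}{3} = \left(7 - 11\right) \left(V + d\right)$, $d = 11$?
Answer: $10790$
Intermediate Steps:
$U{\left(V \right)} = 132 + 12 V$ ($U{\left(V \right)} = - 3 \left(7 - 11\right) \left(V + 11\right) = - 3 \left(- 4 \left(11 + V\right)\right) = - 3 \left(-44 - 4 V\right) = 132 + 12 V$)
$p = -1$ ($p = \left(-1\right) 1 = -1$)
$\left(U{\left(-4 \right)} + p\right) \left(w{\left(-20,0 \right)} - -150\right) = \left(\left(132 + 12 \left(-4\right)\right) - 1\right) \left(-20 - -150\right) = \left(\left(132 - 48\right) - 1\right) \left(-20 + 150\right) = \left(84 - 1\right) 130 = 83 \cdot 130 = 10790$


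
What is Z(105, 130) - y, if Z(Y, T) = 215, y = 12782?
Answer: -12567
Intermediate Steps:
Z(105, 130) - y = 215 - 1*12782 = 215 - 12782 = -12567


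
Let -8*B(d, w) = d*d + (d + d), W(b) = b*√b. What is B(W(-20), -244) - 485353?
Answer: -484353 + 10*I*√5 ≈ -4.8435e+5 + 22.361*I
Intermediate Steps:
W(b) = b^(3/2)
B(d, w) = -d/4 - d²/8 (B(d, w) = -(d*d + (d + d))/8 = -(d² + 2*d)/8 = -d/4 - d²/8)
B(W(-20), -244) - 485353 = -(-20)^(3/2)*(2 + (-20)^(3/2))/8 - 485353 = -(-40*I*√5)*(2 - 40*I*√5)/8 - 485353 = 5*I*√5*(2 - 40*I*√5) - 485353 = -485353 + 5*I*√5*(2 - 40*I*√5)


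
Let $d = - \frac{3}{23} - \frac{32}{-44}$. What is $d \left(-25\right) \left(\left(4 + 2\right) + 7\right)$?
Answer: $- \frac{49075}{253} \approx -193.97$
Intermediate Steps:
$d = \frac{151}{253}$ ($d = \left(-3\right) \frac{1}{23} - - \frac{8}{11} = - \frac{3}{23} + \frac{8}{11} = \frac{151}{253} \approx 0.59684$)
$d \left(-25\right) \left(\left(4 + 2\right) + 7\right) = \frac{151}{253} \left(-25\right) \left(\left(4 + 2\right) + 7\right) = - \frac{3775 \left(6 + 7\right)}{253} = \left(- \frac{3775}{253}\right) 13 = - \frac{49075}{253}$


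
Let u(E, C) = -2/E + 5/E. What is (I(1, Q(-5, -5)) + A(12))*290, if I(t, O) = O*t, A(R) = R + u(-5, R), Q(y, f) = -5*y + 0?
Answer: 10556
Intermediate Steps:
Q(y, f) = -5*y
u(E, C) = 3/E
A(R) = -⅗ + R (A(R) = R + 3/(-5) = R + 3*(-⅕) = R - ⅗ = -⅗ + R)
(I(1, Q(-5, -5)) + A(12))*290 = (-5*(-5)*1 + (-⅗ + 12))*290 = (25*1 + 57/5)*290 = (25 + 57/5)*290 = (182/5)*290 = 10556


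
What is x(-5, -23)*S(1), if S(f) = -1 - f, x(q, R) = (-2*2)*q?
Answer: -40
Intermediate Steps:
x(q, R) = -4*q
x(-5, -23)*S(1) = (-4*(-5))*(-1 - 1*1) = 20*(-1 - 1) = 20*(-2) = -40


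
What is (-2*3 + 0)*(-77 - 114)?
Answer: 1146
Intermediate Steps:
(-2*3 + 0)*(-77 - 114) = (-6 + 0)*(-191) = -6*(-191) = 1146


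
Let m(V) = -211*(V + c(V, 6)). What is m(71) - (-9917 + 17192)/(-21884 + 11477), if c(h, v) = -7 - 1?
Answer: -46110992/3469 ≈ -13292.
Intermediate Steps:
c(h, v) = -8
m(V) = 1688 - 211*V (m(V) = -211*(V - 8) = -211*(-8 + V) = 1688 - 211*V)
m(71) - (-9917 + 17192)/(-21884 + 11477) = (1688 - 211*71) - (-9917 + 17192)/(-21884 + 11477) = (1688 - 14981) - 7275/(-10407) = -13293 - 7275*(-1)/10407 = -13293 - 1*(-2425/3469) = -13293 + 2425/3469 = -46110992/3469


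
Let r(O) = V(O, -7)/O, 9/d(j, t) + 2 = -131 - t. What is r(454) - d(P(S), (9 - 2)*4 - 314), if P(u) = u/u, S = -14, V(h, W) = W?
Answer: -573/7718 ≈ -0.074242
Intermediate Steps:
P(u) = 1
d(j, t) = 9/(-133 - t) (d(j, t) = 9/(-2 + (-131 - t)) = 9/(-133 - t))
r(O) = -7/O
r(454) - d(P(S), (9 - 2)*4 - 314) = -7/454 - (-9)/(133 + ((9 - 2)*4 - 314)) = -7*1/454 - (-9)/(133 + (7*4 - 314)) = -7/454 - (-9)/(133 + (28 - 314)) = -7/454 - (-9)/(133 - 286) = -7/454 - (-9)/(-153) = -7/454 - (-9)*(-1)/153 = -7/454 - 1*1/17 = -7/454 - 1/17 = -573/7718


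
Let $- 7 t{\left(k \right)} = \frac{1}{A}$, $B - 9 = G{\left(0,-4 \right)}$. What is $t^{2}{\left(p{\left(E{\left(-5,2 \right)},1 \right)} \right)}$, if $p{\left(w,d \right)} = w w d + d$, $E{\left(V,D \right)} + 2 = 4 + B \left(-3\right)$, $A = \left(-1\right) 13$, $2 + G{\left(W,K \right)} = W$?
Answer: $\frac{1}{8281} \approx 0.00012076$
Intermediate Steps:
$G{\left(W,K \right)} = -2 + W$
$B = 7$ ($B = 9 + \left(-2 + 0\right) = 9 - 2 = 7$)
$A = -13$
$E{\left(V,D \right)} = -19$ ($E{\left(V,D \right)} = -2 + \left(4 + 7 \left(-3\right)\right) = -2 + \left(4 - 21\right) = -2 - 17 = -19$)
$p{\left(w,d \right)} = d + d w^{2}$ ($p{\left(w,d \right)} = w^{2} d + d = d w^{2} + d = d + d w^{2}$)
$t{\left(k \right)} = \frac{1}{91}$ ($t{\left(k \right)} = - \frac{1}{7 \left(-13\right)} = \left(- \frac{1}{7}\right) \left(- \frac{1}{13}\right) = \frac{1}{91}$)
$t^{2}{\left(p{\left(E{\left(-5,2 \right)},1 \right)} \right)} = \left(\frac{1}{91}\right)^{2} = \frac{1}{8281}$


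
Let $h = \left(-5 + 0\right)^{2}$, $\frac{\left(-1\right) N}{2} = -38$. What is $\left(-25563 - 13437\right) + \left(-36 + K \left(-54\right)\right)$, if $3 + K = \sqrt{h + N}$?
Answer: $-38874 - 54 \sqrt{101} \approx -39417.0$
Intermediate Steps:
$N = 76$ ($N = \left(-2\right) \left(-38\right) = 76$)
$h = 25$ ($h = \left(-5\right)^{2} = 25$)
$K = -3 + \sqrt{101}$ ($K = -3 + \sqrt{25 + 76} = -3 + \sqrt{101} \approx 7.0499$)
$\left(-25563 - 13437\right) + \left(-36 + K \left(-54\right)\right) = \left(-25563 - 13437\right) + \left(-36 + \left(-3 + \sqrt{101}\right) \left(-54\right)\right) = -39000 + \left(-36 + \left(162 - 54 \sqrt{101}\right)\right) = -39000 + \left(126 - 54 \sqrt{101}\right) = -38874 - 54 \sqrt{101}$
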